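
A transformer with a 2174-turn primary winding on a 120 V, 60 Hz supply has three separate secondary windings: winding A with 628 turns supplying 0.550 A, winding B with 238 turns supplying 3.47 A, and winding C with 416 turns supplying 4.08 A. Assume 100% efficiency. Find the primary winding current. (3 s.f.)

V_A = 120 × 628/2174 = 34.664 V; V_B = 120 × 238/2174 = 13.137 V; V_C = 120 × 416/2174 = 22.962 V.
P_out = V_A I_A + V_B I_B + V_C I_C = 34.664×0.550 + 13.137×3.47 + 22.962×4.08 = 19.065 + 45.586 + 93.686 = 158.34 W.
Ideal ⇒ P_in = P_out, so I_p = P_out/V_p = 158.34/120 = 1.32 A.

I_p ≈ 1.32 A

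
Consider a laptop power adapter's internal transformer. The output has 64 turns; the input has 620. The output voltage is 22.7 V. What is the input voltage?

V_in ≈ 220 V

V_in/V_out = N_in/N_out, so V_in = 22.7 × 620/64 = 220 V.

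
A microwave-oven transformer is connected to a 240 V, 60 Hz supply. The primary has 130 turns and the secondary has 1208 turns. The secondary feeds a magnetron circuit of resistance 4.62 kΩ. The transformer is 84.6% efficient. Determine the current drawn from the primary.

V_s = 240 × 1208/130 = 2230.2 V.
I_s = V_s/R = 2230.2/4620 = 0.48272 A.
P_out = V_s I_s = 2230.2 × 0.48272 = 1076.5 W.
P_in = P_out/η = 1076.5/0.846 = 1272.5 W.
I_p = P_in/V_p = 1272.5/240 = 5.30 A.

I_p ≈ 5.30 A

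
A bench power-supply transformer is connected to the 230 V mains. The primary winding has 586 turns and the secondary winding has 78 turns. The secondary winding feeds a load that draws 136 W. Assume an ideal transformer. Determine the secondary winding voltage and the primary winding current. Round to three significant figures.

V_s = V_p × N_s/N_p = 230 × 78/586 = 30.614 V.
I_s = P/V_s = 136/30.614 = 4.4424 A.
I_p = I_s × N_s/N_p = 4.4424 × 78/586 = 0.591 A.

V_s ≈ 30.6 V, I_p ≈ 0.591 A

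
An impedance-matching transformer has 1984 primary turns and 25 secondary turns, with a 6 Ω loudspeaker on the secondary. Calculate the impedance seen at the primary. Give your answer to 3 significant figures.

Z_p = (N_p/N_s)² × Z_s = (1984/25)² × 6 = 37800 Ω.

Z_p ≈ 37800 Ω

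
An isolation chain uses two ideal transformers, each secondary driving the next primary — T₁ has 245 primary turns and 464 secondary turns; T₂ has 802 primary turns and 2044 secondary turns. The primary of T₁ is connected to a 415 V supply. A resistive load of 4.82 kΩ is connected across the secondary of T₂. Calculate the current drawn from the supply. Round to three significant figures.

I_supply ≈ 2.01 A

Secondary of T₁: V = 415.00 × 464/245 = 785.96 V.
Secondary of T₂: V = 785.96 × 2044/802 = 2003.1 V.
I_load = 2003.1/4820 = 0.41558 A, so P_out = 2003.1 × 0.41558 = 832.47 W.
All ideal ⇒ P_in = P_out, so I_supply = 832.47/415 = 2.01 A.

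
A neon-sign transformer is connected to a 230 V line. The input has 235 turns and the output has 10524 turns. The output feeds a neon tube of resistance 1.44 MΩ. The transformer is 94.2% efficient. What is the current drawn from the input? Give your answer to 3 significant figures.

V_out = 230 × 10524/235 = 10300 V.
I_out = V_out/R = 10300/(1.44×10^6) = 0.0071528 A.
P_out = V_out I_out = 10300 × 0.0071528 = 73.675 W.
P_in = P_out/η = 73.675/0.942 = 78.211 W.
I_in = P_in/V_in = 78.211/230 = 0.340 A.

I_in ≈ 0.340 A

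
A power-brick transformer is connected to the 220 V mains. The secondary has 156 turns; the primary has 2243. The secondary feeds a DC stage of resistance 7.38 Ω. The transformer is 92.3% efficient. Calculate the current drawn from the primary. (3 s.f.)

V_s = 220 × 156/2243 = 15.301 V.
I_s = V_s/R = 15.301/7.38 = 2.0733 A.
P_out = V_s I_s = 15.301 × 2.0733 = 31.723 W.
P_in = P_out/η = 31.723/0.923 = 34.370 W.
I_p = P_in/V_p = 34.370/220 = 0.156 A.

I_p ≈ 0.156 A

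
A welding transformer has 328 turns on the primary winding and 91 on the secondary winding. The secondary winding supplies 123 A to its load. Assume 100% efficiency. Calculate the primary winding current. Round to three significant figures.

I_p ≈ 34.1 A

For an ideal transformer I_p/I_s = N_s/N_p, so I_p = 123 × 91/328 = 34.1 A.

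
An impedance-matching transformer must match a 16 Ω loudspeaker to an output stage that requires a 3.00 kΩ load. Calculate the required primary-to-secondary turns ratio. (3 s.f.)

Z_p/Z_s = (N_p/N_s)², so N_p/N_s = √(3000/16) = √188 = 13.7.

N_p/N_s ≈ 13.7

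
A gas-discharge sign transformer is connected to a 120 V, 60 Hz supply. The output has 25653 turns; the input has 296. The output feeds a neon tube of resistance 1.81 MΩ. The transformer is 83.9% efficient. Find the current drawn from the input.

V_out = 120 × 25653/296 = 10400 V.
I_out = V_out/R = 10400/(1.81×10^6) = 0.0057458 A.
P_out = V_out I_out = 10400 × 0.0057458 = 59.755 W.
P_in = P_out/η = 59.755/0.839 = 71.222 W.
I_in = P_in/V_in = 71.222/120 = 0.594 A.

I_in ≈ 0.594 A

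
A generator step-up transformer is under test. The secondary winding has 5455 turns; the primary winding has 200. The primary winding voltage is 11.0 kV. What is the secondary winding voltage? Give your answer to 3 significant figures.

V_s ≈ 300000 V

V_s/V_p = N_s/N_p, so V_s = 11000 × 5455/200 = 300000 V.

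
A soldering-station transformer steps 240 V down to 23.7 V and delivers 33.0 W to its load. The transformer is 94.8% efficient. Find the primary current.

I_p ≈ 0.145 A

P_in = P_out/η = 33.0/0.948 = 34.810 W.
I_p = P_in/V_p = 34.810/240 = 0.145 A.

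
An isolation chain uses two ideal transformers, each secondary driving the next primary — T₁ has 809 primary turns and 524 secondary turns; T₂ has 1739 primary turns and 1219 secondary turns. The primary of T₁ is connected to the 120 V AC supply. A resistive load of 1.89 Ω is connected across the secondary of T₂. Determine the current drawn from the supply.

After T₁: V = 120.00 × 524/809 = 77.726 V.
After T₂: V = 77.726 × 1219/1739 = 54.484 V.
I_load = 54.484/1.89 = 28.827 A, so P_out = 54.484 × 28.827 = 1570.6 W.
All ideal ⇒ P_in = P_out, so I_supply = 1570.6/120 = 13.1 A.

I_supply ≈ 13.1 A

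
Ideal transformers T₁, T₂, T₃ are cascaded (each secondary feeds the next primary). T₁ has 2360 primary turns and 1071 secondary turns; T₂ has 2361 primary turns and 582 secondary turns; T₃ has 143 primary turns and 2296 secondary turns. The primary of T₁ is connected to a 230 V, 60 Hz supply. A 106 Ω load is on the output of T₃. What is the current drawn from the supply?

After T₁: V = 230.00 × 1071/2360 = 104.38 V.
After T₂: V = 104.38 × 582/2361 = 25.730 V.
After T₃: V = 25.730 × 2296/143 = 413.11 V.
I_load = 413.11/106 = 3.8973 A, so P_out = 413.11 × 3.8973 = 1610.0 W.
All ideal ⇒ P_in = P_out, so I_supply = 1610.0/230 = 7.00 A.

I_supply ≈ 7.00 A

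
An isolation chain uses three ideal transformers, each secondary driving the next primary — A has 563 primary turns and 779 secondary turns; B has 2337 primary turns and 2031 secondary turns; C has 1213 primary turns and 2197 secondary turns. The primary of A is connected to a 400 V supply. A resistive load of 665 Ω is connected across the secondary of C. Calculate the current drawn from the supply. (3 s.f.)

I_supply ≈ 2.85 A

After A: V = 400.00 × 779/563 = 553.46 V.
After B: V = 553.46 × 2031/2337 = 480.99 V.
After C: V = 480.99 × 2197/1213 = 871.18 V.
I_load = 871.18/665 = 1.3101 A, so P_out = 871.18 × 1.3101 = 1141.3 W.
All ideal ⇒ P_in = P_out, so I_supply = 1141.3/400 = 2.85 A.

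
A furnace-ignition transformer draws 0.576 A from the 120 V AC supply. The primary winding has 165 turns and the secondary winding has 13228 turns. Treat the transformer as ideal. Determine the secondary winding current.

I_s/I_p = N_p/N_s, so I_s = 0.576 × 165/13228 = 0.00718 A.

I_s ≈ 0.00718 A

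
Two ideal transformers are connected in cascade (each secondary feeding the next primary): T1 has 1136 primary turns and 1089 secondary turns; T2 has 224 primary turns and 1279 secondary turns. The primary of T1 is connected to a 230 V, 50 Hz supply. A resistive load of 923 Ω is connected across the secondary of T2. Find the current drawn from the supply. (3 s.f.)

After T1: V = 230.00 × 1089/1136 = 220.48 V.
After T2: V = 220.48 × 1279/224 = 1258.9 V.
I_load = 1258.9/923 = 1.3639 A, so P_out = 1258.9 × 1.3639 = 1717.1 W.
All ideal ⇒ P_in = P_out, so I_supply = 1717.1/230 = 7.47 A.

I_supply ≈ 7.47 A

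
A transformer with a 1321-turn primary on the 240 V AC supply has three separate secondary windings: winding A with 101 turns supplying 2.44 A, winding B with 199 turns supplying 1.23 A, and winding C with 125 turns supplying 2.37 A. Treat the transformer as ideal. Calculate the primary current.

I_p ≈ 0.596 A

V_A = 240 × 101/1321 = 18.350 V; V_B = 240 × 199/1321 = 36.154 V; V_C = 240 × 125/1321 = 22.710 V.
P_out = V_A I_A + V_B I_B + V_C I_C = 18.350×2.44 + 36.154×1.23 + 22.710×2.37 = 44.773 + 44.470 + 53.823 = 143.07 W.
Ideal ⇒ P_in = P_out, so I_p = P_out/V_p = 143.07/240 = 0.596 A.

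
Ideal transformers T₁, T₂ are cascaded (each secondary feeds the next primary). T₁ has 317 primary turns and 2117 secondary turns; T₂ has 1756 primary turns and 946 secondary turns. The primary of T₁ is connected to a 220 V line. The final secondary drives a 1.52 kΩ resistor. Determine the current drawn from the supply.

I_supply ≈ 1.87 A

After T₁: V = 220.00 × 2117/317 = 1469.2 V.
After T₂: V = 1469.2 × 946/1756 = 791.50 V.
I_load = 791.50/1520 = 0.52072 A, so P_out = 791.50 × 0.52072 = 412.15 W.
All ideal ⇒ P_in = P_out, so I_supply = 412.15/220 = 1.87 A.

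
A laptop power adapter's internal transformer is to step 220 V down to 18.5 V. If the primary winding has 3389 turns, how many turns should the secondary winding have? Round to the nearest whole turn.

N_s/N_p = V_s/V_p, so N_s = 3389 × 18.5/220 = 285.0 ≈ 285 turns.

N_s = 285 turns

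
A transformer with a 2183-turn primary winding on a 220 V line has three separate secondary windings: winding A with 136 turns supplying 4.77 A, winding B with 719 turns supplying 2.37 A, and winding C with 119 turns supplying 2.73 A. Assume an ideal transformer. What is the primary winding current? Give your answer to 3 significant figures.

I_p ≈ 1.23 A

V_A = 220 × 136/2183 = 13.706 V; V_B = 220 × 719/2183 = 72.460 V; V_C = 220 × 119/2183 = 11.993 V.
P_out = V_A I_A + V_B I_B + V_C I_C = 13.706×4.77 + 72.460×2.37 + 11.993×2.73 = 65.377 + 171.73 + 32.740 = 269.85 W.
Ideal ⇒ P_in = P_out, so I_p = P_out/V_p = 269.85/220 = 1.23 A.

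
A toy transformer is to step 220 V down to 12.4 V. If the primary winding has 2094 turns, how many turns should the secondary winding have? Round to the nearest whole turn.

N_s/N_p = V_s/V_p, so N_s = 2094 × 12.4/220 = 118.0 ≈ 118 turns.

N_s = 118 turns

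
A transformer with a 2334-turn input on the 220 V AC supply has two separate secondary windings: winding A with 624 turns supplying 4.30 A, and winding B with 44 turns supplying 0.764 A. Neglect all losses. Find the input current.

V_A = 220 × 624/2334 = 58.817 V; V_B = 220 × 44/2334 = 4.1474 V.
P_out = V_A I_A + V_B I_B = 58.817×4.30 + 4.1474×0.764 = 252.92 + 3.1686 = 256.08 W.
Ideal ⇒ P_in = P_out, so I_in = P_out/V_in = 256.08/220 = 1.16 A.

I_in ≈ 1.16 A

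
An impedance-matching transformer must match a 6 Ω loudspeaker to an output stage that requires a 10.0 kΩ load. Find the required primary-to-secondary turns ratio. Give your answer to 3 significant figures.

Z_p/Z_s = (N_p/N_s)², so N_p/N_s = √(10000/6) = √1670 = 40.8.

N_p/N_s ≈ 40.8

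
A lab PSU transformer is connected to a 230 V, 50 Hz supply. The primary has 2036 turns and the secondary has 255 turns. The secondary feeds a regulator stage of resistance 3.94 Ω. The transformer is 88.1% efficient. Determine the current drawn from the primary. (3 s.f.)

I_p ≈ 1.04 A

V_s = 230 × 255/2036 = 28.806 V.
I_s = V_s/R = 28.806/3.94 = 7.3113 A.
P_out = V_s I_s = 28.806 × 7.3113 = 210.61 W.
P_in = P_out/η = 210.61/0.881 = 239.06 W.
I_p = P_in/V_p = 239.06/230 = 1.04 A.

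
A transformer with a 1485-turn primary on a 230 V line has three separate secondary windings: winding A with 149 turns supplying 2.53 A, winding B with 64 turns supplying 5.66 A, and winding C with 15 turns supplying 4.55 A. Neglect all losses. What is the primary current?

I_p ≈ 0.544 A

V_A = 230 × 149/1485 = 23.077 V; V_B = 230 × 64/1485 = 9.9125 V; V_C = 230 × 15/1485 = 2.3232 V.
P_out = V_A I_A + V_B I_B + V_C I_C = 23.077×2.53 + 9.9125×5.66 + 2.3232×4.55 = 58.386 + 56.105 + 10.571 = 125.06 W.
Ideal ⇒ P_in = P_out, so I_p = P_out/V_p = 125.06/230 = 0.544 A.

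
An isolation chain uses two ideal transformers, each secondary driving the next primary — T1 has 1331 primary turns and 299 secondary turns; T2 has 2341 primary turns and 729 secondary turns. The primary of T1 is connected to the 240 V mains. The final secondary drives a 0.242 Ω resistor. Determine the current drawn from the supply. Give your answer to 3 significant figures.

After T1: V = 240.00 × 299/1331 = 53.914 V.
After T2: V = 53.914 × 729/2341 = 16.789 V.
I_load = 16.789/0.242 = 69.377 A, so P_out = 16.789 × 69.377 = 1164.8 W.
All ideal ⇒ P_in = P_out, so I_supply = 1164.8/240 = 4.85 A.

I_supply ≈ 4.85 A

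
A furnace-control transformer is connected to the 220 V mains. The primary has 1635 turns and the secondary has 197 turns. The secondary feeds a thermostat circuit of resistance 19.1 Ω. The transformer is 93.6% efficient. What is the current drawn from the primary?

I_p ≈ 0.179 A

V_s = 220 × 197/1635 = 26.508 V.
I_s = V_s/R = 26.508/19.1 = 1.3878 A.
P_out = V_s I_s = 26.508 × 1.3878 = 36.788 W.
P_in = P_out/η = 36.788/0.936 = 39.304 W.
I_p = P_in/V_p = 39.304/220 = 0.179 A.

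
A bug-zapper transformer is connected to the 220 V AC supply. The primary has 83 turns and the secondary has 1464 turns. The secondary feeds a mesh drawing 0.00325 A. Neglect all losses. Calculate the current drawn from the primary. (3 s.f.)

For an ideal transformer I_p N_p = I_s N_s, so I_p = 0.00325 × 1464/83 = 0.0573 A.

I_p ≈ 0.0573 A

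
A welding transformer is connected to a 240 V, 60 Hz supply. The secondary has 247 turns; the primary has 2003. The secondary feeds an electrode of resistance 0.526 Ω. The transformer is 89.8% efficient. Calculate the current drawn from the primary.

V_s = 240 × 247/2003 = 29.596 V.
I_s = V_s/R = 29.596/0.526 = 56.265 A.
P_out = V_s I_s = 29.596 × 56.265 = 1665.2 W.
P_in = P_out/η = 1665.2/0.898 = 1854.4 W.
I_p = P_in/V_p = 1854.4/240 = 7.73 A.

I_p ≈ 7.73 A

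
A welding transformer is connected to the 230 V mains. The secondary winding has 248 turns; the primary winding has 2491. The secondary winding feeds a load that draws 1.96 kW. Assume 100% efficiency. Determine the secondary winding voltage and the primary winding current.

V_s ≈ 22.9 V, I_p ≈ 8.52 A

V_s = V_p × N_s/N_p = 230 × 248/2491 = 22.898 V.
I_s = P/V_s = 1960/22.898 = 85.595 A.
I_p = I_s × N_s/N_p = 85.595 × 248/2491 = 8.52 A.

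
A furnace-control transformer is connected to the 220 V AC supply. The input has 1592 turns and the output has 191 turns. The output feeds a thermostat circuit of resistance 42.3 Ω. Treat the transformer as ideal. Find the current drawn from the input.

I_in ≈ 0.0749 A

V_out = V_in × N_out/N_in = 220 × 191/1592 = 26.394 V.
I_out = V_out/R = 26.394/42.3 = 0.62398 A.
For an ideal transformer I_in N_in = I_out N_out, so I_in = 0.62398 × 191/1592 = 0.0749 A.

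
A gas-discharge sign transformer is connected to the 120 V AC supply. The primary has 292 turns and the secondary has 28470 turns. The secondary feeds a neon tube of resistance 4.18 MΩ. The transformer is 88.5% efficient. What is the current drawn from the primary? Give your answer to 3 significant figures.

V_s = 120 × 28470/292 = 11700 V.
I_s = V_s/R = 11700/(4.18×10^6) = 0.0027990 A.
P_out = V_s I_s = 11700 × 0.0027990 = 32.749 W.
P_in = P_out/η = 32.749/0.885 = 37.004 W.
I_p = P_in/V_p = 37.004/120 = 0.308 A.

I_p ≈ 0.308 A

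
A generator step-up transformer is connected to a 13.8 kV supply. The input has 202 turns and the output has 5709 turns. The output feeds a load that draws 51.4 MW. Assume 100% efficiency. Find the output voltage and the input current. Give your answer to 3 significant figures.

V_out = V_in × N_out/N_in = 13800 × 5709/202 = 390020 V.
I_out = P/V_out = 5.14×10^7/390020 = 131.79 A.
I_in = I_out × N_out/N_in = 131.79 × 5709/202 = 3720 A.

V_out ≈ 390000 V, I_in ≈ 3720 A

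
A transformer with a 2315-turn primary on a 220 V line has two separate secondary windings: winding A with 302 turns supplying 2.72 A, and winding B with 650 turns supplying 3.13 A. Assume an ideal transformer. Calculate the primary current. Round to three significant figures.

V_A = 220 × 302/2315 = 28.700 V; V_B = 220 × 650/2315 = 61.771 V.
P_out = V_A I_A + V_B I_B = 28.700×2.72 + 61.771×3.13 = 78.063 + 193.34 = 271.41 W.
Ideal ⇒ P_in = P_out, so I_p = P_out/V_p = 271.41/220 = 1.23 A.

I_p ≈ 1.23 A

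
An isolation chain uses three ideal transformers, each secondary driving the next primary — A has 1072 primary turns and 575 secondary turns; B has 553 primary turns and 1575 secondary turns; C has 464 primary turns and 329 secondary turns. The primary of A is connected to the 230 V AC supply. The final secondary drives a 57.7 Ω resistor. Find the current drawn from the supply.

Secondary of A: V = 230.00 × 575/1072 = 123.37 V.
Secondary of B: V = 123.37 × 1575/553 = 351.36 V.
Secondary of C: V = 351.36 × 329/464 = 249.13 V.
I_load = 249.13/57.7 = 4.3178 A, so P_out = 249.13 × 4.3178 = 1075.7 W.
All ideal ⇒ P_in = P_out, so I_supply = 1075.7/230 = 4.68 A.

I_supply ≈ 4.68 A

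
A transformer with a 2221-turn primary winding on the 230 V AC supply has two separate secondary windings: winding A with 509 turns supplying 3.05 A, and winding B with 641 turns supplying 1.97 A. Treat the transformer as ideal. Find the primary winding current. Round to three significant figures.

I_p ≈ 1.27 A

V_A = 230 × 509/2221 = 52.710 V; V_B = 230 × 641/2221 = 66.380 V.
P_out = V_A I_A + V_B I_B = 52.710×3.05 + 66.380×1.97 = 160.77 + 130.77 = 291.54 W.
Ideal ⇒ P_in = P_out, so I_p = P_out/V_p = 291.54/230 = 1.27 A.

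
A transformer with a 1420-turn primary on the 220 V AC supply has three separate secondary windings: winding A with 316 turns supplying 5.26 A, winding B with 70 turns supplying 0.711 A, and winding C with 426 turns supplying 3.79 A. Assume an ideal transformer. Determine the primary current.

V_A = 220 × 316/1420 = 48.958 V; V_B = 220 × 70/1420 = 10.845 V; V_C = 220 × 426/1420 = 66.000 V.
P_out = V_A I_A + V_B I_B + V_C I_C = 48.958×5.26 + 10.845×0.711 + 66.000×3.79 = 257.52 + 7.7108 + 250.14 = 515.37 W.
Ideal ⇒ P_in = P_out, so I_p = P_out/V_p = 515.37/220 = 2.34 A.

I_p ≈ 2.34 A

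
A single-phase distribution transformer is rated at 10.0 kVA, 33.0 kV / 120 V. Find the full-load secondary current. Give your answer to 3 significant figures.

I_s ≈ 83.3 A

I_s = S/V_s = 10000/120 = 83.3 A.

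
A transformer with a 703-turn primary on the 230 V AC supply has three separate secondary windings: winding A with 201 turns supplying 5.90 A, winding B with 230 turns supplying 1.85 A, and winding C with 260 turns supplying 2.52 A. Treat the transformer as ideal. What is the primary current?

V_A = 230 × 201/703 = 65.761 V; V_B = 230 × 230/703 = 75.249 V; V_C = 230 × 260/703 = 85.064 V.
P_out = V_A I_A + V_B I_B + V_C I_C = 65.761×5.90 + 75.249×1.85 + 85.064×2.52 = 387.99 + 139.21 + 214.36 = 741.56 W.
Ideal ⇒ P_in = P_out, so I_p = P_out/V_p = 741.56/230 = 3.22 A.

I_p ≈ 3.22 A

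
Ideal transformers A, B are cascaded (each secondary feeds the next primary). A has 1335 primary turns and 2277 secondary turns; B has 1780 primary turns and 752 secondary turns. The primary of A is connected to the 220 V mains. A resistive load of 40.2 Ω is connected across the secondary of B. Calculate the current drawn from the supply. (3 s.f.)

Secondary of A: V = 220.00 × 2277/1335 = 375.24 V.
Secondary of B: V = 375.24 × 752/1780 = 158.53 V.
I_load = 158.53/40.2 = 3.9434 A, so P_out = 158.53 × 3.9434 = 625.14 W.
All ideal ⇒ P_in = P_out, so I_supply = 625.14/220 = 2.84 A.

I_supply ≈ 2.84 A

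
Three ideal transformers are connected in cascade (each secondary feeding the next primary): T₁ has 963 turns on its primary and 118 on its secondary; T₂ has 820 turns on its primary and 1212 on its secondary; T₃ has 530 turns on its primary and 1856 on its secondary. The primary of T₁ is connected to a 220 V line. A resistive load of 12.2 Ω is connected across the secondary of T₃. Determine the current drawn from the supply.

Secondary of T₁: V = 220.00 × 118/963 = 26.957 V.
Secondary of T₂: V = 26.957 × 1212/820 = 39.844 V.
Secondary of T₃: V = 39.844 × 1856/530 = 139.53 V.
I_load = 139.53/12.2 = 11.437 A, so P_out = 139.53 × 11.437 = 1595.8 W.
All ideal ⇒ P_in = P_out, so I_supply = 1595.8/220 = 7.25 A.

I_supply ≈ 7.25 A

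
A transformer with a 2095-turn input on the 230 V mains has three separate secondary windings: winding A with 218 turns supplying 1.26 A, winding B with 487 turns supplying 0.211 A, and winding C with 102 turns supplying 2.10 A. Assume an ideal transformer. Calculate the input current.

I_in ≈ 0.282 A

V_A = 230 × 218/2095 = 23.933 V; V_B = 230 × 487/2095 = 53.465 V; V_C = 230 × 102/2095 = 11.198 V.
P_out = V_A I_A + V_B I_B + V_C I_C = 23.933×1.26 + 53.465×0.211 + 11.198×2.10 = 30.156 + 11.281 + 23.516 = 64.953 W.
Ideal ⇒ P_in = P_out, so I_in = P_out/V_in = 64.953/230 = 0.282 A.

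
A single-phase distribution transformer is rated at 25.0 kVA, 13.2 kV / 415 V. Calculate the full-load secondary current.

I_s ≈ 60.2 A

I_s = S/V_s = 25000/415 = 60.2 A.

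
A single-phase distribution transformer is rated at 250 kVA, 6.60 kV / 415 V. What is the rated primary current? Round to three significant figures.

I_p = S/V_p = 250000/6600 = 37.9 A.

I_p ≈ 37.9 A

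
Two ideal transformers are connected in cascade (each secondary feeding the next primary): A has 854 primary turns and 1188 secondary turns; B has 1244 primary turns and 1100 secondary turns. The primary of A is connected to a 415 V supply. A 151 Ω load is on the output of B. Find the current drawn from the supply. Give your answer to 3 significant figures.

Secondary of A: V = 415.00 × 1188/854 = 577.31 V.
Secondary of B: V = 577.31 × 1100/1244 = 510.48 V.
I_load = 510.48/151 = 3.3807 A, so P_out = 510.48 × 3.3807 = 1725.8 W.
All ideal ⇒ P_in = P_out, so I_supply = 1725.8/415 = 4.16 A.

I_supply ≈ 4.16 A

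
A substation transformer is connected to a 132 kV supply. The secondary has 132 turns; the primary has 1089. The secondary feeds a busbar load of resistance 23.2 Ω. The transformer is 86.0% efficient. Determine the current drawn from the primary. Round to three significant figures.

I_p ≈ 97.2 A

V_s = 132000 × 132/1089 = 16000 V.
I_s = V_s/R = 16000/23.2 = 689.66 A.
P_out = V_s I_s = 16000 × 689.66 = 1.1034×10^7 W.
P_in = P_out/η = 1.1034×10^7/0.860 = 1.2831×10^7 W.
I_p = P_in/V_p = 1.2831×10^7/132000 = 97.2 A.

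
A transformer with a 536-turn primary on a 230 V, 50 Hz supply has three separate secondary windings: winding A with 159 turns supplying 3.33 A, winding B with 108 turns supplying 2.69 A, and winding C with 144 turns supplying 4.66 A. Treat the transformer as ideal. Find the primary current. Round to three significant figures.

V_A = 230 × 159/536 = 68.228 V; V_B = 230 × 108/536 = 46.343 V; V_C = 230 × 144/536 = 61.791 V.
P_out = V_A I_A + V_B I_B + V_C I_C = 68.228×3.33 + 46.343×2.69 + 61.791×4.66 = 227.20 + 124.66 + 287.95 = 639.81 W.
Ideal ⇒ P_in = P_out, so I_p = P_out/V_p = 639.81/230 = 2.78 A.

I_p ≈ 2.78 A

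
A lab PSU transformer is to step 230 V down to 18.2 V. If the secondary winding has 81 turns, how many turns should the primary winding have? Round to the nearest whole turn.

N_p/N_s = V_p/V_s, so N_p = 81 × 230/18.2 = 1023.6 ≈ 1024 turns.

N_p = 1024 turns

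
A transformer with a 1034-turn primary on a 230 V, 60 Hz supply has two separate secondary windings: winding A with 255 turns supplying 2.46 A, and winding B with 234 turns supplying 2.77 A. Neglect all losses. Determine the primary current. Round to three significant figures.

I_p ≈ 1.23 A

V_A = 230 × 255/1034 = 56.721 V; V_B = 230 × 234/1034 = 52.050 V.
P_out = V_A I_A + V_B I_B = 56.721×2.46 + 52.050×2.77 = 139.53 + 144.18 = 283.71 W.
Ideal ⇒ P_in = P_out, so I_p = P_out/V_p = 283.71/230 = 1.23 A.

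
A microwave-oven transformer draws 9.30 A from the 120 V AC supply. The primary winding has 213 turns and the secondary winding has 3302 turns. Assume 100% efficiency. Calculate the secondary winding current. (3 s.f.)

I_s/I_p = N_p/N_s, so I_s = 9.30 × 213/3302 = 0.600 A.

I_s ≈ 0.600 A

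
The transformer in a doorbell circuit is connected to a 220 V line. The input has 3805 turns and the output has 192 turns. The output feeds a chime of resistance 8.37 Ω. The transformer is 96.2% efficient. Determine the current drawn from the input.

I_in ≈ 0.0696 A

V_out = 220 × 192/3805 = 11.101 V.
I_out = V_out/R = 11.101/8.37 = 1.3263 A.
P_out = V_out I_out = 11.101 × 1.3263 = 14.724 W.
P_in = P_out/η = 14.724/0.962 = 15.305 W.
I_in = P_in/V_in = 15.305/220 = 0.0696 A.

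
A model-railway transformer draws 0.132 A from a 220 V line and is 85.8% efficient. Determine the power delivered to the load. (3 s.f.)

P_out ≈ 24.9 W

P_in = V_p I_p = 220 × 0.132 = 29.040 W.
P_out = η P_in = 0.858 × 29.040 = 24.9 W.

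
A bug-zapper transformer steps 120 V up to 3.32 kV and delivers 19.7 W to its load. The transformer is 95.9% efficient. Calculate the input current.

I_in ≈ 0.171 A

P_in = P_out/η = 19.7/0.959 = 20.542 W.
I_in = P_in/V_in = 20.542/120 = 0.171 A.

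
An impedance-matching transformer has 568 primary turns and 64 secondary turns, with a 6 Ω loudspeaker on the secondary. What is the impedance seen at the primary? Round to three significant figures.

Z_p = (N_p/N_s)² × Z_s = (568/64)² × 6 = 473 Ω.

Z_p ≈ 473 Ω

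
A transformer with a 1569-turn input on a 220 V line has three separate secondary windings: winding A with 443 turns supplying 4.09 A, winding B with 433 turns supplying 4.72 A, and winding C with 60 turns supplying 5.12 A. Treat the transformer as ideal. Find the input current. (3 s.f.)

V_A = 220 × 443/1569 = 62.116 V; V_B = 220 × 433/1569 = 60.714 V; V_C = 220 × 60/1569 = 8.4130 V.
P_out = V_A I_A + V_B I_B + V_C I_C = 62.116×4.09 + 60.714×4.72 + 8.4130×5.12 = 254.05 + 286.57 + 43.075 = 583.70 W.
Ideal ⇒ P_in = P_out, so I_in = P_out/V_in = 583.70/220 = 2.65 A.

I_in ≈ 2.65 A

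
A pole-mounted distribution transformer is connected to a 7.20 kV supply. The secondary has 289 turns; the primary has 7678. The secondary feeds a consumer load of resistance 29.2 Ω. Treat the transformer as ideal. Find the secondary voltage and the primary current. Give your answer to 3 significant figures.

V_s ≈ 271 V, I_p ≈ 0.349 A

V_s = V_p × N_s/N_p = 7200 × 289/7678 = 271.01 V.
I_s = V_s/R = 271.01/29.2 = 9.2811 A.
I_p = I_s × N_s/N_p = 9.2811 × 289/7678 = 0.349 A.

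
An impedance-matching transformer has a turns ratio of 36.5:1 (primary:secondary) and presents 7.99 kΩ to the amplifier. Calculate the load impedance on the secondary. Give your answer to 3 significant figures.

Z_s = Z_p/(N_p/N_s)² = 7990/36.5² = 6.00 Ω.

Z_s ≈ 6.00 Ω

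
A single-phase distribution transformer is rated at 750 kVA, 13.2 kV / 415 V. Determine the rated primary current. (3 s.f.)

I_p = S/V_p = 750000/13200 = 56.8 A.

I_p ≈ 56.8 A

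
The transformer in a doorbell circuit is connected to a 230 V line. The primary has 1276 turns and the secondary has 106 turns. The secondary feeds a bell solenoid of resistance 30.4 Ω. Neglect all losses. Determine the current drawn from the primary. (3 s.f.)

V_s = V_p × N_s/N_p = 230 × 106/1276 = 19.107 V.
I_s = V_s/R = 19.107/30.4 = 0.62851 A.
For an ideal transformer I_p N_p = I_s N_s, so I_p = 0.62851 × 106/1276 = 0.0522 A.

I_p ≈ 0.0522 A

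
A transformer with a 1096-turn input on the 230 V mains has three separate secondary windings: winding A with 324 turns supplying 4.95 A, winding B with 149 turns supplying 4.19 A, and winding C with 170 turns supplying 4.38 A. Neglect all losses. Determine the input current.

V_A = 230 × 324/1096 = 67.993 V; V_B = 230 × 149/1096 = 31.268 V; V_C = 230 × 170/1096 = 35.675 V.
P_out = V_A I_A + V_B I_B + V_C I_C = 67.993×4.95 + 31.268×4.19 + 35.675×4.38 = 336.56 + 131.01 + 156.26 = 623.84 W.
Ideal ⇒ P_in = P_out, so I_in = P_out/V_in = 623.84/230 = 2.71 A.

I_in ≈ 2.71 A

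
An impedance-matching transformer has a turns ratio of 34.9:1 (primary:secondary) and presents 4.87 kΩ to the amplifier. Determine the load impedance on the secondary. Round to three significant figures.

Z_s = Z_p/(N_p/N_s)² = 4870/34.9² = 4.00 Ω.

Z_s ≈ 4.00 Ω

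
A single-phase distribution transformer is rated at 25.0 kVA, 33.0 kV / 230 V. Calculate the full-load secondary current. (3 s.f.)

I_s ≈ 109 A

I_s = S/V_s = 25000/230 = 109 A.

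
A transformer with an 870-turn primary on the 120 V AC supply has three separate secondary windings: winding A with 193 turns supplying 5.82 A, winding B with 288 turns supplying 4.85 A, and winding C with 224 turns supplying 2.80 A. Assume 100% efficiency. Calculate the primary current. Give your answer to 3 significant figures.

I_p ≈ 3.62 A

V_A = 120 × 193/870 = 26.621 V; V_B = 120 × 288/870 = 39.724 V; V_C = 120 × 224/870 = 30.897 V.
P_out = V_A I_A + V_B I_B + V_C I_C = 26.621×5.82 + 39.724×4.85 + 30.897×2.80 = 154.93 + 192.66 + 86.510 = 434.10 W.
Ideal ⇒ P_in = P_out, so I_p = P_out/V_p = 434.10/120 = 3.62 A.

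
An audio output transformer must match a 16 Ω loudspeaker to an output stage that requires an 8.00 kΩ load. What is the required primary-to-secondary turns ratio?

Z_p/Z_s = (N_p/N_s)², so N_p/N_s = √(8000/16) = √500 = 22.4.

N_p/N_s ≈ 22.4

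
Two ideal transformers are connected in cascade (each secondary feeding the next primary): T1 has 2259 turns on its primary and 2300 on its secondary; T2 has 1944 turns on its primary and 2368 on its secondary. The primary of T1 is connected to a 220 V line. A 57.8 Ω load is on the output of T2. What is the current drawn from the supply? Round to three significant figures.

I_supply ≈ 5.85 A

Secondary of T1: V = 220.00 × 2300/2259 = 223.99 V.
Secondary of T2: V = 223.99 × 2368/1944 = 272.85 V.
I_load = 272.85/57.8 = 4.7205 A, so P_out = 272.85 × 4.7205 = 1288.0 W.
All ideal ⇒ P_in = P_out, so I_supply = 1288.0/220 = 5.85 A.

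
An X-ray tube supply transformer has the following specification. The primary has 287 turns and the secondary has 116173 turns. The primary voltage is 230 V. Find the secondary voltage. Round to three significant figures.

V_s ≈ 93100 V

V_s/V_p = N_s/N_p, so V_s = 230 × 116173/287 = 93100 V.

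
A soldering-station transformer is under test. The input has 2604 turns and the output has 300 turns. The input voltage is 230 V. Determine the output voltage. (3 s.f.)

V_out/V_in = N_out/N_in, so V_out = 230 × 300/2604 = 26.5 V.

V_out ≈ 26.5 V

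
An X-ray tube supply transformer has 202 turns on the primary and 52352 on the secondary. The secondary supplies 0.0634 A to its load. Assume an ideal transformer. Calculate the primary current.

I_p ≈ 16.4 A

For an ideal transformer I_p/I_s = N_s/N_p, so I_p = 0.0634 × 52352/202 = 16.4 A.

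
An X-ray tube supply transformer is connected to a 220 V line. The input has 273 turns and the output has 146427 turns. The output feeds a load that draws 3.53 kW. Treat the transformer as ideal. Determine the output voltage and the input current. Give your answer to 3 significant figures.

V_out ≈ 118000 V, I_in ≈ 16.0 A

V_out = V_in × N_out/N_in = 220 × 146427/273 = 118000 V.
I_out = P/V_out = 3530/118000 = 0.029915 A.
I_in = I_out × N_out/N_in = 0.029915 × 146427/273 = 16.0 A.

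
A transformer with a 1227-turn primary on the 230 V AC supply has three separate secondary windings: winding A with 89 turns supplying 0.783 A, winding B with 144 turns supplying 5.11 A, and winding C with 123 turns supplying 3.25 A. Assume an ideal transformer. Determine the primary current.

I_p ≈ 0.982 A

V_A = 230 × 89/1227 = 16.683 V; V_B = 230 × 144/1227 = 26.993 V; V_C = 230 × 123/1227 = 23.056 V.
P_out = V_A I_A + V_B I_B + V_C I_C = 16.683×0.783 + 26.993×5.11 + 23.056×3.25 = 13.063 + 137.93 + 74.933 = 225.93 W.
Ideal ⇒ P_in = P_out, so I_p = P_out/V_p = 225.93/230 = 0.982 A.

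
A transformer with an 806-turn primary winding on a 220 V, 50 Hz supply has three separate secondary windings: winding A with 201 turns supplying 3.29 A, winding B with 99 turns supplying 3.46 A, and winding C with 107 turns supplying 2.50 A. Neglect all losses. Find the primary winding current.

V_A = 220 × 201/806 = 54.864 V; V_B = 220 × 99/806 = 27.022 V; V_C = 220 × 107/806 = 29.206 V.
P_out = V_A I_A + V_B I_B + V_C I_C = 54.864×3.29 + 27.022×3.46 + 29.206×2.50 = 180.50 + 93.497 + 73.015 = 347.01 W.
Ideal ⇒ P_in = P_out, so I_p = P_out/V_p = 347.01/220 = 1.58 A.

I_p ≈ 1.58 A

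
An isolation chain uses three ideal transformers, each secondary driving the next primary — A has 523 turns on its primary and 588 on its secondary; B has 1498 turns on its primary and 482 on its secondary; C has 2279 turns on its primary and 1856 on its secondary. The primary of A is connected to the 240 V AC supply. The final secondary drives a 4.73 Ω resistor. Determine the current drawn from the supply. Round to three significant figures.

I_supply ≈ 4.40 A

After A: V = 240.00 × 588/523 = 269.83 V.
After B: V = 269.83 × 482/1498 = 86.820 V.
After C: V = 86.820 × 1856/2279 = 70.706 V.
I_load = 70.706/4.73 = 14.948 A, so P_out = 70.706 × 14.948 = 1056.9 W.
All ideal ⇒ P_in = P_out, so I_supply = 1056.9/240 = 4.40 A.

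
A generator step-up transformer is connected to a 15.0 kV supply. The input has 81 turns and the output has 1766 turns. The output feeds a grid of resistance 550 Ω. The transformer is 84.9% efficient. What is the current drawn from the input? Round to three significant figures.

V_out = 15000 × 1766/81 = 327040 V.
I_out = V_out/R = 327040/550 = 594.61 A.
P_out = V_out I_out = 327040 × 594.61 = 1.9446×10^8 W.
P_in = P_out/η = 1.9446×10^8/0.849 = 2.2905×10^8 W.
I_in = P_in/V_in = 2.2905×10^8/15000 = 15300 A.

I_in ≈ 15300 A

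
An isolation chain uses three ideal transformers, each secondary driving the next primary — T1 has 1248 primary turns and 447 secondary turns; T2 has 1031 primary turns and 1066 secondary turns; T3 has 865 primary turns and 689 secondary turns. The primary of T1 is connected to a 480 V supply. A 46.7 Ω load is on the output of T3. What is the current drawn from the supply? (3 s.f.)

I_supply ≈ 0.894 A

After T1: V = 480.00 × 447/1248 = 171.92 V.
After T2: V = 171.92 × 1066/1031 = 177.76 V.
After T3: V = 177.76 × 689/865 = 141.59 V.
I_load = 141.59/46.7 = 3.0319 A, so P_out = 141.59 × 3.0319 = 429.29 W.
All ideal ⇒ P_in = P_out, so I_supply = 429.29/480 = 0.894 A.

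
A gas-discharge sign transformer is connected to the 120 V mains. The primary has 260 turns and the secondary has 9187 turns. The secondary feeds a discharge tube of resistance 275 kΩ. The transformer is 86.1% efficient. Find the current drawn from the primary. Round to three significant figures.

V_s = 120 × 9187/260 = 4240.2 V.
I_s = V_s/R = 4240.2/275000 = 0.015419 A.
P_out = V_s I_s = 4240.2 × 0.015419 = 65.378 W.
P_in = P_out/η = 65.378/0.861 = 75.932 W.
I_p = P_in/V_p = 75.932/120 = 0.633 A.

I_p ≈ 0.633 A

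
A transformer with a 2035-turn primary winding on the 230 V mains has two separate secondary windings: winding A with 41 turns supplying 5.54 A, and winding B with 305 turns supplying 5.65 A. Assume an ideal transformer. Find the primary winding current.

I_p ≈ 0.958 A

V_A = 230 × 41/2035 = 4.6339 V; V_B = 230 × 305/2035 = 34.472 V.
P_out = V_A I_A + V_B I_B = 4.6339×5.54 + 34.472×5.65 = 25.672 + 194.77 = 220.44 W.
Ideal ⇒ P_in = P_out, so I_p = P_out/V_p = 220.44/230 = 0.958 A.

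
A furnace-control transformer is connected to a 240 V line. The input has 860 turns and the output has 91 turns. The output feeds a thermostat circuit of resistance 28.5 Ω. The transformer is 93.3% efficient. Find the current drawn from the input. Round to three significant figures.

V_out = 240 × 91/860 = 25.395 V.
I_out = V_out/R = 25.395/28.5 = 0.89106 A.
P_out = V_out I_out = 25.395 × 0.89106 = 22.629 W.
P_in = P_out/η = 22.629/0.933 = 24.254 W.
I_in = P_in/V_in = 24.254/240 = 0.101 A.

I_in ≈ 0.101 A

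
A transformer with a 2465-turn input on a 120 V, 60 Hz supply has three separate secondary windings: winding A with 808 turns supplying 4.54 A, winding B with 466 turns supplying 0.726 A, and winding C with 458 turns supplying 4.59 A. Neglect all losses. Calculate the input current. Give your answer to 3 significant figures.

V_A = 120 × 808/2465 = 39.335 V; V_B = 120 × 466/2465 = 22.686 V; V_C = 120 × 458/2465 = 22.296 V.
P_out = V_A I_A + V_B I_B + V_C I_C = 39.335×4.54 + 22.686×0.726 + 22.296×4.59 = 178.58 + 16.470 + 102.34 = 297.39 W.
Ideal ⇒ P_in = P_out, so I_in = P_out/V_in = 297.39/120 = 2.48 A.

I_in ≈ 2.48 A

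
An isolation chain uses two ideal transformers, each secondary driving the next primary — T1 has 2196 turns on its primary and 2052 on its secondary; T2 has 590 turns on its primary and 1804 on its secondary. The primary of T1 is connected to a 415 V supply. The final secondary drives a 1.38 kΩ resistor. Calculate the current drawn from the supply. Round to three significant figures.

After T1: V = 415.00 × 2052/2196 = 387.79 V.
After T2: V = 387.79 × 1804/590 = 1185.7 V.
I_load = 1185.7/1380 = 0.85921 A, so P_out = 1185.7 × 0.85921 = 1018.8 W.
All ideal ⇒ P_in = P_out, so I_supply = 1018.8/415 = 2.45 A.

I_supply ≈ 2.45 A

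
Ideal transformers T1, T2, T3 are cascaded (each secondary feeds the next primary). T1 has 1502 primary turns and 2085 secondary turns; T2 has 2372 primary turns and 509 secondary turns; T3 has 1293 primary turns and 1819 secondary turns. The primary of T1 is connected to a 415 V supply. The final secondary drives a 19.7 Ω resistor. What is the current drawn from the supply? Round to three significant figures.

After T1: V = 415.00 × 2085/1502 = 576.08 V.
After T2: V = 576.08 × 509/2372 = 123.62 V.
After T3: V = 123.62 × 1819/1293 = 173.91 V.
I_load = 173.91/19.7 = 8.8279 A, so P_out = 173.91 × 8.8279 = 1535.2 W.
All ideal ⇒ P_in = P_out, so I_supply = 1535.2/415 = 3.70 A.

I_supply ≈ 3.70 A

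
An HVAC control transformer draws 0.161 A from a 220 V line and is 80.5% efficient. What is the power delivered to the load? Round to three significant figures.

P_in = V_p I_p = 220 × 0.161 = 35.420 W.
P_out = η P_in = 0.805 × 35.420 = 28.5 W.

P_out ≈ 28.5 W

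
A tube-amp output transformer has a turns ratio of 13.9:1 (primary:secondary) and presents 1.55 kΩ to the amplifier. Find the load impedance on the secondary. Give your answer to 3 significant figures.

Z_s = Z_p/(N_p/N_s)² = 1550/13.9² = 8.02 Ω.

Z_s ≈ 8.02 Ω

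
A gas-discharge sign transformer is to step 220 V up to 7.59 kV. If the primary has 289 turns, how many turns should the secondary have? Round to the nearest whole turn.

N_s = 9970 turns

N_s/N_p = V_s/V_p, so N_s = 289 × 7590/220 = 9970.5 ≈ 9970 turns.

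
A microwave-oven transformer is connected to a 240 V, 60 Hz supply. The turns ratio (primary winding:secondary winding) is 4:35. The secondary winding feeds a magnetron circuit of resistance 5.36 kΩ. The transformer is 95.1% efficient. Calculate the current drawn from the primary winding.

I_p ≈ 3.60 A

V_s = 240 × 35/4 = 2100.0 V.
I_s = V_s/R = 2100.0/5360 = 0.39179 A.
P_out = V_s I_s = 2100.0 × 0.39179 = 822.76 W.
P_in = P_out/η = 822.76/0.951 = 865.15 W.
I_p = P_in/V_p = 865.15/240 = 3.60 A.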